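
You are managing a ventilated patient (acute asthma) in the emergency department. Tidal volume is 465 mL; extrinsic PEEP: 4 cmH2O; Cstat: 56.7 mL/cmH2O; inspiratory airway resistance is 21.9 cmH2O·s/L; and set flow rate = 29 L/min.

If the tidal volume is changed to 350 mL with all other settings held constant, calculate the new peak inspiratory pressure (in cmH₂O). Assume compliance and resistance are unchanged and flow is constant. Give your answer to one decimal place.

Flow: 29 L/min ÷ 60 = 0.4833 L/s.
PIP = Vt/C + R·V̇ + PEEP (constant-flow equation of motion).
Only the elastic term changes: ΔPIP = ΔVt / C = (350 − 465) / 56.7 = -2.028 cmH2O.
Original PIP = 465/56.7 + 21.9×0.4833 + 4 = 22.785 cmH2O; new PIP = 22.785 + (-2.028) = 20.757 cmH2O.

20.8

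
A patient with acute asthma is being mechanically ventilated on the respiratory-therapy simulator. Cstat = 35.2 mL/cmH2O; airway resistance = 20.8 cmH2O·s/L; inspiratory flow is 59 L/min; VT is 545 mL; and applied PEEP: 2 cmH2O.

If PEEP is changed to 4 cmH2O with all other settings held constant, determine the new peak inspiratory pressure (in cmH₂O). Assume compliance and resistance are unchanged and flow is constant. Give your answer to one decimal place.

Flow: 59 L/min ÷ 60 = 0.9833 L/s.
PIP = Vt/C + R·V̇ + PEEP (constant-flow equation of motion).
Only the baseline term changes: ΔPIP = ΔPEEP = 4 − 2 = 2.0 cmH2O.
Original PIP = 545/35.2 + 20.8×0.9833 + 2 = 37.936 cmH2O; new PIP = 37.936 + (2.0) = 39.936 cmH2O.

39.9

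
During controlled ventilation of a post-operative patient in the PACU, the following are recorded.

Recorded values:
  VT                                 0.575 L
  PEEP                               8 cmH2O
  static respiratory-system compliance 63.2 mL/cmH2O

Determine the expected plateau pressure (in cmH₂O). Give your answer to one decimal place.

Pplat = PEEP + Vt / Cstat = 8 + 575 / 63.2 = 8 + 9.098 = 17.098 cmH2O.

17.1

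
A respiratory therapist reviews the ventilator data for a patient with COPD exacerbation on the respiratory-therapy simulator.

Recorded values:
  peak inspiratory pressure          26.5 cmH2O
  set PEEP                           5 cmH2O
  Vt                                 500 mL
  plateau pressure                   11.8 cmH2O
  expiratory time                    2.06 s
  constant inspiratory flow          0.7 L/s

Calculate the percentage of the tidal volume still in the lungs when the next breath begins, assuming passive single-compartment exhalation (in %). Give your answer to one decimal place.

26.3

R = (PIP − Pplat)/V̇ = (26.5 − 11.8) / 0.7 = 14.7/0.7 = 21.0 cmH2O·s/L.
C = Vt/(Pplat − PEEP) = 500.0 / (11.8 − 5) = 500.0/6.8 = 73.529 mL/cmH2O.
τ = R × C = 21.0 × 0.07353 L/cmH2O = 1.544 s.
Fraction remaining at end-expiration = e^(−Te/τ) = e^(−2.06/1.544) = 0.2634 → 26.34%.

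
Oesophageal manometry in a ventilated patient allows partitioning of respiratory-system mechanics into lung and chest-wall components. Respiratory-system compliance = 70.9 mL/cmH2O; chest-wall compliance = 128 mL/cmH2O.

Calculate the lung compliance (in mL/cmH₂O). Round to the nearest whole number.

1/CL = 1/Crs − 1/Ccw.
1/CL = 1/70.9 − 1/128 = 0.006292.
CL = 158.93 mL/cmH2O.

159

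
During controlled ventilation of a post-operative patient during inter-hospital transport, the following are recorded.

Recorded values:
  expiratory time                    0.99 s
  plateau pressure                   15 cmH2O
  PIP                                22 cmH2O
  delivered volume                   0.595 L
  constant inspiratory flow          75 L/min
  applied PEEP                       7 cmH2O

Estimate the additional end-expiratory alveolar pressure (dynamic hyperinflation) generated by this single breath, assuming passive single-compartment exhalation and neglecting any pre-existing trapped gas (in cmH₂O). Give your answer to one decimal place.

0.7

Flow: 75 L/min ÷ 60 = 1.25 L/s.
R = (PIP − Pplat)/V̇ = (22 − 15) / 1.25 = 7.0/1.25 = 5.6 cmH2O·s/L.
C = Vt/(Pplat − PEEP) = 595.0 / (15 − 7) = 595.0/8.0 = 74.375 mL/cmH2O.
τ = R × C = 5.6 × 0.07438 L/cmH2O = 0.4165 s.
Fraction remaining = e^(−Te/τ) = e^(−0.99/0.4165) = 0.09283; trapped volume = 595.0 × 0.09283 = 55.234 mL.
Additional alveolar pressure from trapping ≈ V_trapped / C = 55.234 / 74.375 = 0.7426 cmH2O.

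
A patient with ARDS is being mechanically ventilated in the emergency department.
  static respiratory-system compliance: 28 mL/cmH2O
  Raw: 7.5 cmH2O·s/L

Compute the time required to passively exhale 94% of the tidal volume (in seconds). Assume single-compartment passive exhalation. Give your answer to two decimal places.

τ = R × C = 7.5 × 28 mL/cmH2O = 7.5 × 0.028 L/cmH2O = 0.21 s.
Exhaled fraction f = 1 − e^(−t/τ) → t = −τ·ln(1 − f) = −0.21·ln(0.06) = 0.5908 s.

0.59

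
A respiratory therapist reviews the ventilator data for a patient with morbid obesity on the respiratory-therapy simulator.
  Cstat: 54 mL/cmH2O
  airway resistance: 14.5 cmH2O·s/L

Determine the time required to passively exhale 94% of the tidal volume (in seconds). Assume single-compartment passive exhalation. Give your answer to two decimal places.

2.20

τ = R × C = 14.5 × 54 mL/cmH2O = 14.5 × 0.054 L/cmH2O = 0.783 s.
Exhaled fraction f = 1 − e^(−t/τ) → t = −τ·ln(1 − f) = −0.783·ln(0.06) = 2.203 s.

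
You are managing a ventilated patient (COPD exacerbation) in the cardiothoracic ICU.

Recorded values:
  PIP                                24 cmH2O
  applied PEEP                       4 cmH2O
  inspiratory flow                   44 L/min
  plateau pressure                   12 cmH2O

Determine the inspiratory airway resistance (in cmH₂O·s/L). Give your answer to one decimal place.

16.4

Flow: 44 L/min ÷ 60 = 0.7333 L/s.
Raw = (PIP − Pplat) / flow = (24 − 12) / 0.7333 = 12.0 / 0.7333 = 16.364 cmH2O·s/L.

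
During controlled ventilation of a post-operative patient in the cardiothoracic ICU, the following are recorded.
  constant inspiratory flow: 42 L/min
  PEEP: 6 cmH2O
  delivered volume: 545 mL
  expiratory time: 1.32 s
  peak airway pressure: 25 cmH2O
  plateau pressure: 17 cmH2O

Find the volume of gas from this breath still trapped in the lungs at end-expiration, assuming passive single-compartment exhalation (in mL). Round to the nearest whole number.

Flow: 42 L/min ÷ 60 = 0.7 L/s.
R = (PIP − Pplat)/V̇ = (25 − 17) / 0.7 = 8.0/0.7 = 11.429 cmH2O·s/L.
C = Vt/(Pplat − PEEP) = 545.0 / (17 − 6) = 545.0/11.0 = 49.545 mL/cmH2O.
τ = R × C = 11.429 × 0.04955 L/cmH2O = 0.5663 s.
Fraction remaining = e^(−Te/τ) = e^(−1.32/0.5663) = 0.09721.
Trapped volume = 545.0 × 0.09721 = 52.979 mL.

53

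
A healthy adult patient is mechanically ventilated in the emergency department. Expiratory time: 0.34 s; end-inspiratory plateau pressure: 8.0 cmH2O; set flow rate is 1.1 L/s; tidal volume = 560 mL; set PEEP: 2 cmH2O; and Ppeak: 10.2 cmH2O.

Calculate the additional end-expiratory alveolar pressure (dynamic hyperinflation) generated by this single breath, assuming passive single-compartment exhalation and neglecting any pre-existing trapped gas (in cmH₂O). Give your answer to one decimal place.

R = (PIP − Pplat)/V̇ = (10.2 − 8.0) / 1.1 = 2.2/1.1 = 2.0 cmH2O·s/L.
C = Vt/(Pplat − PEEP) = 560.0 / (8.0 − 2) = 560.0/6.0 = 93.333 mL/cmH2O.
τ = R × C = 2.0 × 0.09333 L/cmH2O = 0.1867 s.
Fraction remaining = e^(−Te/τ) = e^(−0.34/0.1867) = 0.1618; trapped volume = 560.0 × 0.1618 = 90.608 mL.
Additional alveolar pressure from trapping ≈ V_trapped / C = 90.608 / 93.333 = 0.9708 cmH2O.

1.0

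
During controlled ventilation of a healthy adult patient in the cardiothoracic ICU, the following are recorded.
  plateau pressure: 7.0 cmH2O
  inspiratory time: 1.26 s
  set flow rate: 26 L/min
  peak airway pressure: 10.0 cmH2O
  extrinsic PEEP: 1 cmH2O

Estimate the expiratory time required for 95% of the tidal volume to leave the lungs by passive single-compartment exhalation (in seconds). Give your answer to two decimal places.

Flow: 26 L/min ÷ 60 = 0.4333 L/s.
Vt = flow × Ti = 0.4333 L/s × 1.26 s × 1000 mL/L = 545.96 mL.
R = (PIP − Pplat)/V̇ = (10.0 − 7.0) / 0.4333 = 3.0/0.4333 = 6.924 cmH2O·s/L.
C = Vt/(Pplat − PEEP) = 545.96 / (7.0 − 1) = 545.96/6.0 = 90.993 mL/cmH2O.
τ = R × C = 6.924 × 0.09099 L/cmH2O = 0.63 s.
t = −τ·ln(1 − 0.95) = −0.63·ln(0.05) = 1.887 s.

1.89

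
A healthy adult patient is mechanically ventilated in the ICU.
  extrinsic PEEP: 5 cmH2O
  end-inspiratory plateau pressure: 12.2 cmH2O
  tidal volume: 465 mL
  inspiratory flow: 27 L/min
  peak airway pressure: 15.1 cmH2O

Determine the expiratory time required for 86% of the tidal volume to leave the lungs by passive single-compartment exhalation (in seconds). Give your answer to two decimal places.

Flow: 27 L/min ÷ 60 = 0.45 L/s.
R = (PIP − Pplat)/V̇ = (15.1 − 12.2) / 0.45 = 2.9/0.45 = 6.444 cmH2O·s/L.
C = Vt/(Pplat − PEEP) = 465.0 / (12.2 − 5) = 465.0/7.2 = 64.583 mL/cmH2O.
τ = R × C = 6.444 × 0.06458 L/cmH2O = 0.4162 s.
t = −τ·ln(1 − 0.86) = −0.4162·ln(0.14) = 0.8183 s.

0.82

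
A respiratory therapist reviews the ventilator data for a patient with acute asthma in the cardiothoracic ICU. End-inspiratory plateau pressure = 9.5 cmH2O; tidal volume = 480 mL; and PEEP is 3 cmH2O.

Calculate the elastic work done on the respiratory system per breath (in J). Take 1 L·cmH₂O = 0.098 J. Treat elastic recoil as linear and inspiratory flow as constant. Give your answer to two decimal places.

Elastic work ≈ ½ × (Pplat − PEEP) × Vt = 0.5 × (9.5 − 3) × 0.480 L = 0.5 × 6.5 × 0.480 = 1.56 L·cmH2O.
× 0.098 J/(L·cmH2O) → 0.1529 J.

0.15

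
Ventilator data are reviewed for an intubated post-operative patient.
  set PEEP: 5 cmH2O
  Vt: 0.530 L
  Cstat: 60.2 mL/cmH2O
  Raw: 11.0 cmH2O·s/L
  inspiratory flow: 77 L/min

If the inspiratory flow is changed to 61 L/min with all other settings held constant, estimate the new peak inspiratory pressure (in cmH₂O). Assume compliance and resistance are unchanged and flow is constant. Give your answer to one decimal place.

Flow: 77 L/min ÷ 60 = 1.2833 L/s.
New flow: 61 L/min ÷ 60 = 1.0167 L/s.
PIP = Vt/C + R·V̇ + PEEP (constant-flow equation of motion).
Only the resistive term changes: ΔPIP = R × ΔV̇ = 11.0 × (1.0167 − 1.2833) = 11.0 × -0.2666 = -2.933 cmH2O.
Original PIP = 530/60.2 + 11.0×1.2833 + 5 = 27.92 cmH2O; new PIP = 27.92 + (-2.933) = 24.987 cmH2O.

25.0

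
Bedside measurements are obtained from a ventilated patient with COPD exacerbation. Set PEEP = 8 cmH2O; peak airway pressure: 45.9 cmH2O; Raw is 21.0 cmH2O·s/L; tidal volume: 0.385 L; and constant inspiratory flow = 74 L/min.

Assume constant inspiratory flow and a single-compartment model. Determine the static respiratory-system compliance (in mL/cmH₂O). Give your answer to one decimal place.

32.1

Flow: 74 L/min ÷ 60 = 1.2333 L/s.
Equation of motion (constant flow): PIP = Vt/C + R·V̇ + PEEP.
Vt/C = PIP − R·V̇ − PEEP = 45.9 − 21.0×1.2333 − 8 = 45.9 − 25.899 − 8 = 12.001 cmH2O.
C = Vt / 12.001 = 385 / 12.001 = 32.081 mL/cmH2O.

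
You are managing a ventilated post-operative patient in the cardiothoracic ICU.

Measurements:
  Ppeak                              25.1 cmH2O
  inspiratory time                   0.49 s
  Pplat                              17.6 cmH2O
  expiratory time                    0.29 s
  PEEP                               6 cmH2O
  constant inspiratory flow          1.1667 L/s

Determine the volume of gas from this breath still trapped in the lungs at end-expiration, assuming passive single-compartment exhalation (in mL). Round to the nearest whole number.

229

Vt = flow × Ti = 1.1667 L/s × 0.49 s × 1000 mL/L = 571.68 mL.
R = (PIP − Pplat)/V̇ = (25.1 − 17.6) / 1.1667 = 7.5/1.1667 = 6.428 cmH2O·s/L.
C = Vt/(Pplat − PEEP) = 571.68 / (17.6 − 6) = 571.68/11.6 = 49.283 mL/cmH2O.
τ = R × C = 6.428 × 0.04928 L/cmH2O = 0.3168 s.
Fraction remaining = e^(−Te/τ) = e^(−0.29/0.3168) = 0.4004.
Trapped volume = 571.68 × 0.4004 = 228.9 mL.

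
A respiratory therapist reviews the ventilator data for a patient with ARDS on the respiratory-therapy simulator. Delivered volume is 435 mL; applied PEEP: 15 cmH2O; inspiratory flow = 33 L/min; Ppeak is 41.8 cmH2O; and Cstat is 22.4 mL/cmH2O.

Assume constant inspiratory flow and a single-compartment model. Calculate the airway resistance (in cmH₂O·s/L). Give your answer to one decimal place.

Flow: 33 L/min ÷ 60 = 0.55 L/s.
Equation of motion (constant flow): PIP = Vt/C + R·V̇ + PEEP.
R·V̇ = PIP − Vt/C − PEEP = 41.8 − 435/22.4 − 15 = 41.8 − 19.42 − 15 = 7.38 cmH2O.
R = 7.38 / 0.55 = 13.418 cmH2O·s/L.

13.4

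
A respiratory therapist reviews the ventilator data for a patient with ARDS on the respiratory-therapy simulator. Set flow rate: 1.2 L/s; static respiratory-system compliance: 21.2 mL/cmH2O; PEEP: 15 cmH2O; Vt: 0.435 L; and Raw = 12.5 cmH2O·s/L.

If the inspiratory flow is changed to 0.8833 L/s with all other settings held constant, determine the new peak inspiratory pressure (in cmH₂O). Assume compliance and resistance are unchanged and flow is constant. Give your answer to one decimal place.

PIP = Vt/C + R·V̇ + PEEP (constant-flow equation of motion).
Only the resistive term changes: ΔPIP = R × ΔV̇ = 12.5 × (0.8833 − 1.2) = 12.5 × -0.3167 = -3.959 cmH2O.
Original PIP = 435/21.2 + 12.5×1.2 + 15 = 50.519 cmH2O; new PIP = 50.519 + (-3.959) = 46.56 cmH2O.

46.6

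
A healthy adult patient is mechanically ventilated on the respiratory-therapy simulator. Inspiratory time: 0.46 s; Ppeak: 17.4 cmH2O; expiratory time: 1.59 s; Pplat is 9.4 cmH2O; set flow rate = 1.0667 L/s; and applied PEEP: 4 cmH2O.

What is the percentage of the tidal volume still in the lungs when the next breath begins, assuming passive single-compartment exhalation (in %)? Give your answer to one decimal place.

Vt = flow × Ti = 1.0667 L/s × 0.46 s × 1000 mL/L = 490.68 mL.
R = (PIP − Pplat)/V̇ = (17.4 − 9.4) / 1.0667 = 8.0/1.0667 = 7.5 cmH2O·s/L.
C = Vt/(Pplat − PEEP) = 490.68 / (9.4 − 4) = 490.68/5.4 = 90.867 mL/cmH2O.
τ = R × C = 7.5 × 0.09087 L/cmH2O = 0.6815 s.
Fraction remaining at end-expiration = e^(−Te/τ) = e^(−1.59/0.6815) = 0.097 → 9.7%.

9.7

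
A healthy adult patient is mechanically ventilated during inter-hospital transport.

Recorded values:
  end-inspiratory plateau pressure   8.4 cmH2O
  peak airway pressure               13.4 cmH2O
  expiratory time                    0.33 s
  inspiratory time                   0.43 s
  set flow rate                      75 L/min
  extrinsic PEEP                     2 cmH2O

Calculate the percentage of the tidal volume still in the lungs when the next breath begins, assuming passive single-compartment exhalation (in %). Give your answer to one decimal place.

Flow: 75 L/min ÷ 60 = 1.25 L/s.
Vt = flow × Ti = 1.25 L/s × 0.43 s × 1000 mL/L = 537.5 mL.
R = (PIP − Pplat)/V̇ = (13.4 − 8.4) / 1.25 = 5.0/1.25 = 4.0 cmH2O·s/L.
C = Vt/(Pplat − PEEP) = 537.5 / (8.4 − 2) = 537.5/6.4 = 83.984 mL/cmH2O.
τ = R × C = 4.0 × 0.08398 L/cmH2O = 0.3359 s.
Fraction remaining at end-expiration = e^(−Te/τ) = e^(−0.33/0.3359) = 0.3744 → 37.44%.

37.4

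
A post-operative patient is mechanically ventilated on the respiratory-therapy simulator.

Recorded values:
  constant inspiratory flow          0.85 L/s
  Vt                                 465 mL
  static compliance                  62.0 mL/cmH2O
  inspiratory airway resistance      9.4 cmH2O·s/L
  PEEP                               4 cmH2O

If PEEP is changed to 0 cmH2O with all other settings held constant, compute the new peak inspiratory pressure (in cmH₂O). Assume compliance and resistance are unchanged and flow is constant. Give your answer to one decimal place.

PIP = Vt/C + R·V̇ + PEEP (constant-flow equation of motion).
Only the baseline term changes: ΔPIP = ΔPEEP = 0 − 4 = -4.0 cmH2O.
Original PIP = 465/62.0 + 9.4×0.85 + 4 = 19.49 cmH2O; new PIP = 19.49 + (-4.0) = 15.49 cmH2O.

15.5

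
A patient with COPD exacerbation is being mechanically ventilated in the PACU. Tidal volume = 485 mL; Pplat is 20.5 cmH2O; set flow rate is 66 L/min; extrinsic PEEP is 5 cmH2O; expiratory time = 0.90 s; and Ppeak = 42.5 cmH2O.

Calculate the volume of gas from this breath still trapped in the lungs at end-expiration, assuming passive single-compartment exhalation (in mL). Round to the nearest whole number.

115

Flow: 66 L/min ÷ 60 = 1.1 L/s.
R = (PIP − Pplat)/V̇ = (42.5 − 20.5) / 1.1 = 22.0/1.1 = 20.0 cmH2O·s/L.
C = Vt/(Pplat − PEEP) = 485.0 / (20.5 − 5) = 485.0/15.5 = 31.29 mL/cmH2O.
τ = R × C = 20.0 × 0.03129 L/cmH2O = 0.6258 s.
Fraction remaining = e^(−Te/τ) = e^(−0.90/0.6258) = 0.2374.
Trapped volume = 485.0 × 0.2374 = 115.14 mL.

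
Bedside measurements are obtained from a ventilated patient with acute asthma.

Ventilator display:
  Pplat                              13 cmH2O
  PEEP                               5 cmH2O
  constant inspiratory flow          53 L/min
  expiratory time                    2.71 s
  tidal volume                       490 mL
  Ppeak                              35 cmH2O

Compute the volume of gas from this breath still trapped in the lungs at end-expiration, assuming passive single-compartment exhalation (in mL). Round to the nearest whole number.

83

Flow: 53 L/min ÷ 60 = 0.8833 L/s.
R = (PIP − Pplat)/V̇ = (35 − 13) / 0.8833 = 22.0/0.8833 = 24.907 cmH2O·s/L.
C = Vt/(Pplat − PEEP) = 490.0 / (13 − 5) = 490.0/8.0 = 61.25 mL/cmH2O.
τ = R × C = 24.907 × 0.06125 L/cmH2O = 1.526 s.
Fraction remaining = e^(−Te/τ) = e^(−2.71/1.526) = 0.1693.
Trapped volume = 490.0 × 0.1693 = 82.957 mL.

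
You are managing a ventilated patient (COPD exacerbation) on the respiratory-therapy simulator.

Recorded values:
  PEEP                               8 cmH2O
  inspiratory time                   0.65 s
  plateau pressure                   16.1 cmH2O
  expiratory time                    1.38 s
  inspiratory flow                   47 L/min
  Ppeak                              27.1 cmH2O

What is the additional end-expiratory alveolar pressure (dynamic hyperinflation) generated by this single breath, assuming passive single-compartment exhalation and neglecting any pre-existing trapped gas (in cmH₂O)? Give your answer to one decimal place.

Flow: 47 L/min ÷ 60 = 0.7833 L/s.
Vt = flow × Ti = 0.7833 L/s × 0.65 s × 1000 mL/L = 509.15 mL.
R = (PIP − Pplat)/V̇ = (27.1 − 16.1) / 0.7833 = 11.0/0.7833 = 14.043 cmH2O·s/L.
C = Vt/(Pplat − PEEP) = 509.15 / (16.1 − 8) = 509.15/8.1 = 62.858 mL/cmH2O.
τ = R × C = 14.043 × 0.06286 L/cmH2O = 0.8827 s.
Fraction remaining = e^(−Te/τ) = e^(−1.38/0.8827) = 0.2094; trapped volume = 509.15 × 0.2094 = 106.62 mL.
Additional alveolar pressure from trapping ≈ V_trapped / C = 106.62 / 62.858 = 1.696 cmH2O.

1.7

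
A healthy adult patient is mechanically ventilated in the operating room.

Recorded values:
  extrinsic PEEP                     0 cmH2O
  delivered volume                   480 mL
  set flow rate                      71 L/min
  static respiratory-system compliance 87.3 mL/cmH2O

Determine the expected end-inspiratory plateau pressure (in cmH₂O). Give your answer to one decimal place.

Pplat = PEEP + Vt / Cstat = 0 + 480 / 87.3 = 0 + 5.498 = 5.498 cmH2O.

5.5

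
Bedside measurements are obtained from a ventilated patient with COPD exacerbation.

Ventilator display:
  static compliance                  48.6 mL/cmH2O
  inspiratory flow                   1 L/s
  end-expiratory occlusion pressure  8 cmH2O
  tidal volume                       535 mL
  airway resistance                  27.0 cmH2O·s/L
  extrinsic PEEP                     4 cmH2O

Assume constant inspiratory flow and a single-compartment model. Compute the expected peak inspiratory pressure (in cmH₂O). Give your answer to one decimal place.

Total PEEP = 8 cmH2O (set 4 + intrinsic 4); this is the baseline alveolar pressure.
Equation of motion (constant flow): PIP = Vt/C + R·V̇ + PEEP.
PIP = 535/48.6 + 27.0×1 + 8 = 11.008 + 27.0 + 8 = 46.008 cmH2O.

46.0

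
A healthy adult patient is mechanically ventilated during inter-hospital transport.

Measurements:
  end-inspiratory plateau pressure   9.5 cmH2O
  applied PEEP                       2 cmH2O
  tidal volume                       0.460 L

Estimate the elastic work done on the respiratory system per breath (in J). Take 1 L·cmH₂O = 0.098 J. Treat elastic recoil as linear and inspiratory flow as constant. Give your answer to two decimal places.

0.17

Elastic work ≈ ½ × (Pplat − PEEP) × Vt = 0.5 × (9.5 − 2) × 0.460 L = 0.5 × 7.5 × 0.460 = 1.725 L·cmH2O.
× 0.098 J/(L·cmH2O) → 0.1691 J.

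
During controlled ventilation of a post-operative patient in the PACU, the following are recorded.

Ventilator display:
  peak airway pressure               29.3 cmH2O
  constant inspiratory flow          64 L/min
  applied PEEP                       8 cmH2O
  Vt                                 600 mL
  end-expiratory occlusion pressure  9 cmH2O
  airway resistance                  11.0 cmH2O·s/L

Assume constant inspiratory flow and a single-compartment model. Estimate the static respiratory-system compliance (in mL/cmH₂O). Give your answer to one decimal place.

70.0

Flow: 64 L/min ÷ 60 = 1.0667 L/s.
Total PEEP = 9 cmH2O (set 8 + intrinsic 1); this is the baseline alveolar pressure.
Equation of motion (constant flow): PIP = Vt/C + R·V̇ + PEEP.
Vt/C = PIP − R·V̇ − PEEP = 29.3 − 11.0×1.0667 − 9 = 29.3 − 11.734 − 9 = 8.566 cmH2O.
C = Vt / 8.566 = 600 / 8.566 = 70.044 mL/cmH2O.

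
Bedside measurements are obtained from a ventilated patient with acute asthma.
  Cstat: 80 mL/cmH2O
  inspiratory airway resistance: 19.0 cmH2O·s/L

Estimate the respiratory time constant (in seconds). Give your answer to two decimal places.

τ = R × C = 19.0 × 80 mL/cmH2O = 19.0 × 0.080 L/cmH2O = 1.52 s.

1.52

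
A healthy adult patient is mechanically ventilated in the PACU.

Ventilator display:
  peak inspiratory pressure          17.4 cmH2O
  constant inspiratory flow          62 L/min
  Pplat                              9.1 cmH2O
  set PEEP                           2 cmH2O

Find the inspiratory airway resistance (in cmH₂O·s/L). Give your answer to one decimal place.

8.0

Flow: 62 L/min ÷ 60 = 1.0333 L/s.
Raw = (PIP − Pplat) / flow = (17.4 − 9.1) / 1.0333 = 8.3 / 1.0333 = 8.033 cmH2O·s/L.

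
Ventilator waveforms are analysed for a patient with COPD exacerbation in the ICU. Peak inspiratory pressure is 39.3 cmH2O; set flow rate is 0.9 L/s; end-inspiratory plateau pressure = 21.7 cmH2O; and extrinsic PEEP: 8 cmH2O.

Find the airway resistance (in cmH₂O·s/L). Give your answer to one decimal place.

Raw = (PIP − Pplat) / flow = (39.3 − 21.7) / 0.9 = 17.6 / 0.9 = 19.556 cmH2O·s/L.

19.6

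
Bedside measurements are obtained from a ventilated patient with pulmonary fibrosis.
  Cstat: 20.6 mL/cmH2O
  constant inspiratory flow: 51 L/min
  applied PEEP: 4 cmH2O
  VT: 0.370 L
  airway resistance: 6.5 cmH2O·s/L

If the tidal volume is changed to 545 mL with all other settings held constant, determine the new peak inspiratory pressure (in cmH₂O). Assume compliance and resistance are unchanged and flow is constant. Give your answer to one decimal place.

Flow: 51 L/min ÷ 60 = 0.85 L/s.
PIP = Vt/C + R·V̇ + PEEP (constant-flow equation of motion).
Only the elastic term changes: ΔPIP = ΔVt / C = (545 − 370) / 20.6 = 8.495 cmH2O.
Original PIP = 370/20.6 + 6.5×0.85 + 4 = 27.486 cmH2O; new PIP = 27.486 + (8.495) = 35.981 cmH2O.

36.0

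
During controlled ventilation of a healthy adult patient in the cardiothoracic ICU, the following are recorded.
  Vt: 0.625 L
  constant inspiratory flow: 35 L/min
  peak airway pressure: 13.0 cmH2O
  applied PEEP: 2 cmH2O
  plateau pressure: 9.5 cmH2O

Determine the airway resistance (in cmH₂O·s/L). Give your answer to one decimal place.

6.0

Flow: 35 L/min ÷ 60 = 0.5833 L/s.
Raw = (PIP − Pplat) / flow = (13.0 − 9.5) / 0.5833 = 3.5 / 0.5833 = 6.0 cmH2O·s/L.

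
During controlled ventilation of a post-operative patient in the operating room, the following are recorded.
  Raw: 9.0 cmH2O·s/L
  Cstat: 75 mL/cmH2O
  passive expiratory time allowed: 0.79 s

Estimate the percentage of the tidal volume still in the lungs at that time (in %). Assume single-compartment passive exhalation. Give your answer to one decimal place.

31.0

τ = R × C = 9.0 × 75 mL/cmH2O = 9.0 × 0.075 L/cmH2O = 0.675 s.
Passive exhalation: V(t)/V₀ = e^(−t/τ) = e^(−0.79/0.675) = 0.3103.
Fraction remaining = 0.3103 → 31.03%.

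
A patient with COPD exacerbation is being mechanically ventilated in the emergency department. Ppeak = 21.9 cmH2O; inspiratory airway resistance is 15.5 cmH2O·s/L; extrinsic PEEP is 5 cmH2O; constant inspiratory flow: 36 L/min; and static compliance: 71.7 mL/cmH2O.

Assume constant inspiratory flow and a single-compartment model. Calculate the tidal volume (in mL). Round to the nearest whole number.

545

Flow: 36 L/min ÷ 60 = 0.6 L/s.
Equation of motion (constant flow): PIP = Vt/C + R·V̇ + PEEP.
Vt/C = PIP − R·V̇ − PEEP = 21.9 − 9.3 − 5 = 7.6 cmH2O.
Vt = C × 7.6 = 71.7 × 7.6 = 544.92 mL.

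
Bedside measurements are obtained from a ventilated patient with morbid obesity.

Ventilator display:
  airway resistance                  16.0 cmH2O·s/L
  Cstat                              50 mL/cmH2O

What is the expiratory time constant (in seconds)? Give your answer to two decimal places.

τ = R × C = 16.0 × 50 mL/cmH2O = 16.0 × 0.050 L/cmH2O = 0.8 s.

0.80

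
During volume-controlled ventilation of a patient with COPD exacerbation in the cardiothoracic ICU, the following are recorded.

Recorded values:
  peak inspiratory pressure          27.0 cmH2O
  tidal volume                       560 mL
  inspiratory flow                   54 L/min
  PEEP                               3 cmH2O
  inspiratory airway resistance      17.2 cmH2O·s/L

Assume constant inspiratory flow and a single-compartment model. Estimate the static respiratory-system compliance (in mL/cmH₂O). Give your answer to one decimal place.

65.7

Flow: 54 L/min ÷ 60 = 0.9 L/s.
Equation of motion (constant flow): PIP = Vt/C + R·V̇ + PEEP.
Vt/C = PIP − R·V̇ − PEEP = 27.0 − 17.2×0.9 − 3 = 27.0 − 15.48 − 3 = 8.52 cmH2O.
C = Vt / 8.52 = 560 / 8.52 = 65.728 mL/cmH2O.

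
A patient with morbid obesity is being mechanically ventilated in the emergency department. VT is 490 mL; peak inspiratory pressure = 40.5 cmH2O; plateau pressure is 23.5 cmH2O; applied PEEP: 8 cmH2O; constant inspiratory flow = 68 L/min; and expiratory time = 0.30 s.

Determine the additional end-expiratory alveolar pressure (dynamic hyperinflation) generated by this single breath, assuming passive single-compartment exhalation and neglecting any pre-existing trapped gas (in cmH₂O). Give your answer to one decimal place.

8.2

Flow: 68 L/min ÷ 60 = 1.1333 L/s.
R = (PIP − Pplat)/V̇ = (40.5 − 23.5) / 1.1333 = 17.0/1.1333 = 15.0 cmH2O·s/L.
C = Vt/(Pplat − PEEP) = 490.0 / (23.5 − 8) = 490.0/15.5 = 31.613 mL/cmH2O.
τ = R × C = 15.0 × 0.03161 L/cmH2O = 0.4742 s.
Fraction remaining = e^(−Te/τ) = e^(−0.30/0.4742) = 0.5312; trapped volume = 490.0 × 0.5312 = 260.29 mL.
Additional alveolar pressure from trapping ≈ V_trapped / C = 260.29 / 31.613 = 8.234 cmH2O.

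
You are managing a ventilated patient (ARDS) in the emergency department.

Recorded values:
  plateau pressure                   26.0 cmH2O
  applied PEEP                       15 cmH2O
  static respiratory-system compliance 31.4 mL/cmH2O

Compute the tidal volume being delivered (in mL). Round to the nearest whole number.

345

Vt = Cstat × (Pplat − PEEP) = 31.4 × (26.0 − 15) = 31.4 × 11.0 = 345.4 mL.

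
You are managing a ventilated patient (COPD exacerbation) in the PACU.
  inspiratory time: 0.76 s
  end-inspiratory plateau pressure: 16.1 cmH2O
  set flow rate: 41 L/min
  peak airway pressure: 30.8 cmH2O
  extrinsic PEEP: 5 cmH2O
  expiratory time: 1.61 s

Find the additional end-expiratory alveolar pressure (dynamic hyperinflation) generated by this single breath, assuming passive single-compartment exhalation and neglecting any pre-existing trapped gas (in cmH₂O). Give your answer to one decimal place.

Flow: 41 L/min ÷ 60 = 0.6833 L/s.
Vt = flow × Ti = 0.6833 L/s × 0.76 s × 1000 mL/L = 519.31 mL.
R = (PIP − Pplat)/V̇ = (30.8 − 16.1) / 0.6833 = 14.7/0.6833 = 21.513 cmH2O·s/L.
C = Vt/(Pplat − PEEP) = 519.31 / (16.1 − 5) = 519.31/11.1 = 46.785 mL/cmH2O.
τ = R × C = 21.513 × 0.04679 L/cmH2O = 1.007 s.
Fraction remaining = e^(−Te/τ) = e^(−1.61/1.007) = 0.2021; trapped volume = 519.31 × 0.2021 = 104.95 mL.
Additional alveolar pressure from trapping ≈ V_trapped / C = 104.95 / 46.785 = 2.243 cmH2O.

2.2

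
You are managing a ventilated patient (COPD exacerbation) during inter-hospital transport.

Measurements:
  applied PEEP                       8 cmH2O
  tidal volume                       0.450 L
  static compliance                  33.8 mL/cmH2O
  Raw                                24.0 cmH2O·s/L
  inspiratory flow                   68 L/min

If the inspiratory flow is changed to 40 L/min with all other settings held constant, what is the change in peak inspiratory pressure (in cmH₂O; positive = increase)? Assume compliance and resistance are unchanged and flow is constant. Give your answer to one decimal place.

Flow: 68 L/min ÷ 60 = 1.1333 L/s.
New flow: 40 L/min ÷ 60 = 0.6667 L/s.
PIP = Vt/C + R·V̇ + PEEP (constant-flow equation of motion).
Only the resistive term changes: ΔPIP = R × ΔV̇ = 24.0 × (0.6667 − 1.1333) = 24.0 × -0.4666 = -11.198 cmH2O.

-11.2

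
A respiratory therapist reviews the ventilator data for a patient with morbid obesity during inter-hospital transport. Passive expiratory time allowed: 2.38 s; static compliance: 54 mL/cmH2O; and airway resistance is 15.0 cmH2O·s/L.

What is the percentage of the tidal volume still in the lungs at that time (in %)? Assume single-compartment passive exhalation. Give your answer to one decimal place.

5.3

τ = R × C = 15.0 × 54 mL/cmH2O = 15.0 × 0.054 L/cmH2O = 0.81 s.
Passive exhalation: V(t)/V₀ = e^(−t/τ) = e^(−2.38/0.81) = 0.05296.
Fraction remaining = 0.05296 → 5.296%.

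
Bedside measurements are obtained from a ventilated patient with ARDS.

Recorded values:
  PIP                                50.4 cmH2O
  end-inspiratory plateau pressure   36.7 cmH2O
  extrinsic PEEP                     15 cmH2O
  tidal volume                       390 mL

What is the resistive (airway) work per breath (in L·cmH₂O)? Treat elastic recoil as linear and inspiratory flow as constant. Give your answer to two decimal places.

5.34

With constant inspiratory flow the resistive pressure is constant at PIP − Pplat = 50.4 − 36.7 = 13.7 cmH2O, so resistive work = 13.7 × 0.390 = 5.343 L·cmH2O.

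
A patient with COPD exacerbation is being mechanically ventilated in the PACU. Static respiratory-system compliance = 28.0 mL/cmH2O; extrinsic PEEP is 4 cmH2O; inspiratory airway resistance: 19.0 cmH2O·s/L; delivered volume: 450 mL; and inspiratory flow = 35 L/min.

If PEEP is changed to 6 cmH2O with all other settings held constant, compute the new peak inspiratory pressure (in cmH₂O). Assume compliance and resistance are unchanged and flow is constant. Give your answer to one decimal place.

33.2

Flow: 35 L/min ÷ 60 = 0.5833 L/s.
PIP = Vt/C + R·V̇ + PEEP (constant-flow equation of motion).
Only the baseline term changes: ΔPIP = ΔPEEP = 6 − 4 = 2.0 cmH2O.
Original PIP = 450/28.0 + 19.0×0.5833 + 4 = 31.154 cmH2O; new PIP = 31.154 + (2.0) = 33.154 cmH2O.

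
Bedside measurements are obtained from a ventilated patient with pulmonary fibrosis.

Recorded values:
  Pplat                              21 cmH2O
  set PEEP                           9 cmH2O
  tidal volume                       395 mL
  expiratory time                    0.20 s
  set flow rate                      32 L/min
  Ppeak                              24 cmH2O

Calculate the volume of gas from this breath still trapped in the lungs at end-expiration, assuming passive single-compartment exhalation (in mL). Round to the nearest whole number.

134

Flow: 32 L/min ÷ 60 = 0.5333 L/s.
R = (PIP − Pplat)/V̇ = (24 − 21) / 0.5333 = 3.0/0.5333 = 5.625 cmH2O·s/L.
C = Vt/(Pplat − PEEP) = 395.0 / (21 − 9) = 395.0/12.0 = 32.917 mL/cmH2O.
τ = R × C = 5.625 × 0.03292 L/cmH2O = 0.1852 s.
Fraction remaining = e^(−Te/τ) = e^(−0.20/0.1852) = 0.3396.
Trapped volume = 395.0 × 0.3396 = 134.14 mL.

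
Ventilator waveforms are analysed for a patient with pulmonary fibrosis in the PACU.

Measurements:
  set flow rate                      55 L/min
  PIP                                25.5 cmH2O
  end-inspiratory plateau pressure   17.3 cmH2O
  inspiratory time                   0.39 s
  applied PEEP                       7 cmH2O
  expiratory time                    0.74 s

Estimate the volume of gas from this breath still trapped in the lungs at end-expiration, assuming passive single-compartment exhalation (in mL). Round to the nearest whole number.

Flow: 55 L/min ÷ 60 = 0.9167 L/s.
Vt = flow × Ti = 0.9167 L/s × 0.39 s × 1000 mL/L = 357.51 mL.
R = (PIP − Pplat)/V̇ = (25.5 − 17.3) / 0.9167 = 8.2/0.9167 = 8.945 cmH2O·s/L.
C = Vt/(Pplat − PEEP) = 357.51 / (17.3 − 7) = 357.51/10.3 = 34.71 mL/cmH2O.
τ = R × C = 8.945 × 0.03471 L/cmH2O = 0.3105 s.
Fraction remaining = e^(−Te/τ) = e^(−0.74/0.3105) = 0.09225.
Trapped volume = 357.51 × 0.09225 = 32.98 mL.

33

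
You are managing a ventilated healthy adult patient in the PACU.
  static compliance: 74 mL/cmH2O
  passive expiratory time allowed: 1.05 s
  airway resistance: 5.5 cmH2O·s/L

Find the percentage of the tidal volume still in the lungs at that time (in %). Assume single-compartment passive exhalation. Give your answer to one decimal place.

τ = R × C = 5.5 × 74 mL/cmH2O = 5.5 × 0.074 L/cmH2O = 0.407 s.
Passive exhalation: V(t)/V₀ = e^(−t/τ) = e^(−1.05/0.407) = 0.07579.
Fraction remaining = 0.07579 → 7.579%.

7.6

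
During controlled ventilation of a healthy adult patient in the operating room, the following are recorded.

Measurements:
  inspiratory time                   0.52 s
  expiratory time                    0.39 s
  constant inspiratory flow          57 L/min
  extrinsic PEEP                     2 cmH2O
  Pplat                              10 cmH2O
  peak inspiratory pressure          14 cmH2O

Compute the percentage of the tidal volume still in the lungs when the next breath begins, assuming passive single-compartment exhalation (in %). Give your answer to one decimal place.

Flow: 57 L/min ÷ 60 = 0.95 L/s.
Vt = flow × Ti = 0.95 L/s × 0.52 s × 1000 mL/L = 494.0 mL.
R = (PIP − Pplat)/V̇ = (14 − 10) / 0.95 = 4.0/0.95 = 4.211 cmH2O·s/L.
C = Vt/(Pplat − PEEP) = 494.0 / (10 − 2) = 494.0/8.0 = 61.75 mL/cmH2O.
τ = R × C = 4.211 × 0.06175 L/cmH2O = 0.26 s.
Fraction remaining at end-expiration = e^(−Te/τ) = e^(−0.39/0.26) = 0.2231 → 22.31%.

22.3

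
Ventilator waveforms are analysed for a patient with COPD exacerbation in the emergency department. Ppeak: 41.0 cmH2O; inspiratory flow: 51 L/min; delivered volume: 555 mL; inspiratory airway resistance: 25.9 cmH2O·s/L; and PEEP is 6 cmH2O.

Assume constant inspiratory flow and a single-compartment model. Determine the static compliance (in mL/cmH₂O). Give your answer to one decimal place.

42.7

Flow: 51 L/min ÷ 60 = 0.85 L/s.
Equation of motion (constant flow): PIP = Vt/C + R·V̇ + PEEP.
Vt/C = PIP − R·V̇ − PEEP = 41.0 − 25.9×0.85 − 6 = 41.0 − 22.015 − 6 = 12.985 cmH2O.
C = Vt / 12.985 = 555 / 12.985 = 42.742 mL/cmH2O.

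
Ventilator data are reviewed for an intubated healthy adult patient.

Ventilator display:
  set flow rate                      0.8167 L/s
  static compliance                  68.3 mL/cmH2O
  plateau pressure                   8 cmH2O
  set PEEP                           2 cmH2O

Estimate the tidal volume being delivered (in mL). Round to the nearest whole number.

410

Vt = Cstat × (Pplat − PEEP) = 68.3 × (8 − 2) = 68.3 × 6.0 = 409.8 mL.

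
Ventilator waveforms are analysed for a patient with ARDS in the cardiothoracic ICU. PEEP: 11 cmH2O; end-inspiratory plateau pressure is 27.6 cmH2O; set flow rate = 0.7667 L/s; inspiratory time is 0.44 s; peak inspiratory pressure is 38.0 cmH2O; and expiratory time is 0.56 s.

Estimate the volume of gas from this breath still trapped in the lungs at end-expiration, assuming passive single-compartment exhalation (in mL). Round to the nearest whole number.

44

Vt = flow × Ti = 0.7667 L/s × 0.44 s × 1000 mL/L = 337.35 mL.
R = (PIP − Pplat)/V̇ = (38.0 − 27.6) / 0.7667 = 10.4/0.7667 = 13.565 cmH2O·s/L.
C = Vt/(Pplat − PEEP) = 337.35 / (27.6 − 11) = 337.35/16.6 = 20.322 mL/cmH2O.
τ = R × C = 13.565 × 0.02032 L/cmH2O = 0.2756 s.
Fraction remaining = e^(−Te/τ) = e^(−0.56/0.2756) = 0.1311.
Trapped volume = 337.35 × 0.1311 = 44.227 mL.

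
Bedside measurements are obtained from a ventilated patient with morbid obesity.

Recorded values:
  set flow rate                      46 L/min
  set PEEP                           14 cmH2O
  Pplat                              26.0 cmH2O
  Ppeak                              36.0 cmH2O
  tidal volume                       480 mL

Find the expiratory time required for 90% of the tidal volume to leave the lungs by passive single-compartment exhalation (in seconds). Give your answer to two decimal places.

1.20

Flow: 46 L/min ÷ 60 = 0.7667 L/s.
R = (PIP − Pplat)/V̇ = (36.0 − 26.0) / 0.7667 = 10.0/0.7667 = 13.043 cmH2O·s/L.
C = Vt/(Pplat − PEEP) = 480.0 / (26.0 − 14) = 480.0/12.0 = 40.0 mL/cmH2O.
τ = R × C = 13.043 × 0.04 L/cmH2O = 0.5217 s.
t = −τ·ln(1 − 0.90) = −0.5217·ln(0.1) = 1.201 s.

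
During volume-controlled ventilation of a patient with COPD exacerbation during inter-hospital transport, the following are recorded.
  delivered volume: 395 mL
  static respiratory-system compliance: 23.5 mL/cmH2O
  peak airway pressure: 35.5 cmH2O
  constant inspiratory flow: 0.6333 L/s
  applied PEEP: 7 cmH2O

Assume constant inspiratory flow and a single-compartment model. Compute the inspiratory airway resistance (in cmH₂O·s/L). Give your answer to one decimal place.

Equation of motion (constant flow): PIP = Vt/C + R·V̇ + PEEP.
R·V̇ = PIP − Vt/C − PEEP = 35.5 − 395/23.5 − 7 = 35.5 − 16.809 − 7 = 11.691 cmH2O.
R = 11.691 / 0.6333 = 18.46 cmH2O·s/L.

18.5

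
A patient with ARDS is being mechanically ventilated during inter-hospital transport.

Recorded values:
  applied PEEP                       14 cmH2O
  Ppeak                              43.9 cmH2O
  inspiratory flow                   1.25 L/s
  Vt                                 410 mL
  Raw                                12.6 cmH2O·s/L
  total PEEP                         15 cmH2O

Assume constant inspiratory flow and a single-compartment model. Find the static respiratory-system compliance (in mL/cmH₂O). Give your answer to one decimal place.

Total PEEP = 15 cmH2O (set 14 + intrinsic 1); this is the baseline alveolar pressure.
Equation of motion (constant flow): PIP = Vt/C + R·V̇ + PEEP.
Vt/C = PIP − R·V̇ − PEEP = 43.9 − 12.6×1.25 − 15 = 43.9 − 15.75 − 15 = 13.15 cmH2O.
C = Vt / 13.15 = 410 / 13.15 = 31.179 mL/cmH2O.

31.2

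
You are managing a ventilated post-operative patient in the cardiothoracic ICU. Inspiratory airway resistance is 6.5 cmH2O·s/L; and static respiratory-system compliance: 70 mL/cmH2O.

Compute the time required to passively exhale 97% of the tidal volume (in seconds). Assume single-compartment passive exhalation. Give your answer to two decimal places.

1.60

τ = R × C = 6.5 × 70 mL/cmH2O = 6.5 × 0.070 L/cmH2O = 0.455 s.
Exhaled fraction f = 1 − e^(−t/τ) → t = −τ·ln(1 − f) = −0.455·ln(0.03) = 1.595 s.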